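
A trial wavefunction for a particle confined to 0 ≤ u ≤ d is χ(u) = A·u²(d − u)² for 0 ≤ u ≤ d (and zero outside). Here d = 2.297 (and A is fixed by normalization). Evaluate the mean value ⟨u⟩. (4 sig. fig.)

⟨u⟩ ≈ 1.149

By definition ⟨u⟩ = ∫ u |χ(u)|² du.
Expanding the polynomial and integrating term by term, the ratio of the moment integral to the normalization integral gives ⟨u⟩ = d/2.
With d = 2.297, ⟨u⟩ = 1.1485.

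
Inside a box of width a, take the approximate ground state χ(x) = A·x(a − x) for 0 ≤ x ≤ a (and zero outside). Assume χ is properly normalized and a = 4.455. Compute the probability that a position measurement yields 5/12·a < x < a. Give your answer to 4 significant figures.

The probability is P = ∫ |χ|² dx over [5/12·a, a].
Since A² = 1/(a^5/30), this is the region integral divided by the full normalization integral.
Let u = x/a; then A² and the length scale cancel, so P = ∫_{5/12}^{1} u^2·(1 - u)^2 du ÷ ∫_{0}^{1} u^2·(1 - u)^2 du.
An antiderivative of u^2·(1 - u)^2 is u^3·(6·u^2 - 15·u + 10)/30; evaluating from 5/12 to 1 gives ≈ 0.0217794, while the full integral is 1/30.
The result is P = 0.65338.

P ≈ 0.6534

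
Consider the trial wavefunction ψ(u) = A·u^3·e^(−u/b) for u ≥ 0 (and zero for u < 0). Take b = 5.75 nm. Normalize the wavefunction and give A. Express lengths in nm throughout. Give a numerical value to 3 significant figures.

A ≈ 0.000925 nm^(-7/2)

Require ∫ |ψ|² du = 1 over the whole domain.
Recall ∫₀^∞ u^m e^(−u/β) du = m!·β^(m+1), with ψ = A·u^3·e^(−u/b), the integral evaluates to A²·[45·b^7/8].
So A² = (45·b^7/8)^(−1).
Plugging in b = 5.75 yields A = 0.0009249.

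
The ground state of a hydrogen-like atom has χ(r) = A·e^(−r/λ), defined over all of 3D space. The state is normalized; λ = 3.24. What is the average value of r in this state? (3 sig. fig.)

By definition ⟨r⟩ = ∫ r |χ(r)|² 4πr² dr.
Since the A² factors cancel between numerator and denominator, ⟨r⟩ = 3·λ/2.
With λ = 3.24, ⟨r⟩ = 4.860.

⟨r⟩ ≈ 4.86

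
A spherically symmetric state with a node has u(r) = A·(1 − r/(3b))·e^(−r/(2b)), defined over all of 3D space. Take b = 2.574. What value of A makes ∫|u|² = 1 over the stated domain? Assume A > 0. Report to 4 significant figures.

A ≈ 0.08366

Require ∫ |u|² 4πr² dr = 1 over the whole domain.
Recall ∫₀^∞ r^m e^(−r/β) dr = m!·β^(m+1), ∫|u|² 4πr² dr = A²·(8·π·b^3/3).
So A² = (8·π·b^3/3)^(−1).
With b = 2.574: A² = 0.0069993 and A = 0.083662.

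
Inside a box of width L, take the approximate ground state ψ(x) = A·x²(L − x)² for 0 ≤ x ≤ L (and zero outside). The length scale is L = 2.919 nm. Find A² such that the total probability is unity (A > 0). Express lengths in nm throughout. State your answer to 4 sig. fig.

A^2 ≈ 0.04095 nm^(-9)

Require ∫ |ψ|² dx = 1 over the whole domain.
The integral (without the A² prefactor) comes out to L^9/630.
Hence A² = 1/[L^9/630].
With L = 2.919: A² = 0.040948 and A = 0.20236.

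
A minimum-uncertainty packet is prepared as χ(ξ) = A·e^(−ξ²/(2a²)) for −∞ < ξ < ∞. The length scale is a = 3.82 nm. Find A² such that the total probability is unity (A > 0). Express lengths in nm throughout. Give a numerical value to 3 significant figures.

A^2 ≈ 0.148 nm^(-1)

Require ∫ |χ|² dξ = 1 over the whole domain.
Differentiating ∫e^(−αξ²) dξ = √(π/α) under α to get the higher moments, with χ = A·e^(−ξ²/(2a²)), the integral evaluates to A²·[√(π)·a].
So A² = (√(π)·a)^(−1).
With a = 3.82: A² = 0.1477 and A = 0.3843.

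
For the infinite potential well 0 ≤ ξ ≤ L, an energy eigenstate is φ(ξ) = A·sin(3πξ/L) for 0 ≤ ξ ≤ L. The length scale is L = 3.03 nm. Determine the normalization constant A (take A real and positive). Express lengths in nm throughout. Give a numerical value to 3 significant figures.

The normalization condition is ∫|φ|² dξ = 1 from 0 to L.
Using sin²θ = (1 − cos 2θ)/2, with φ = A·sin(3πξ/L), the integral evaluates to A²·[L/2].
Hence A² = 1/[L/2].
Substituting L = 3.03 gives A² = 0.6601, so A = 0.8124.

A ≈ 0.812 nm^(-1/2)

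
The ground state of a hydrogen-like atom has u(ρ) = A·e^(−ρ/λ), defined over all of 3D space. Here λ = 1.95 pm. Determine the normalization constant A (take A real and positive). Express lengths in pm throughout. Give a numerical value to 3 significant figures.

A ≈ 0.207 pm^(-3/2)

Normalization requires ∫|u|² 4πρ² dρ = 1, integrated from 0 to ∞.
With ∫₀^∞ ρ^2 e^(−αρ) dρ = 2!/α^3, the integral (without the A² prefactor) comes out to π·λ^3.
Setting this equal to 1 gives A² = 1/(π·λ^3).
Substituting λ = 1.95 gives A² = 0.04293, so A = 0.2072.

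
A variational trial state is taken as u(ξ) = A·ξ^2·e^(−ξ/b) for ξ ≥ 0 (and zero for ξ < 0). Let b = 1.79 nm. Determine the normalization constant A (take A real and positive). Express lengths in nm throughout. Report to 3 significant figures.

Require ∫ |u|² dξ = 1 over the whole domain.
Using ∫₀^∞ ξⁿ e^(−αξ) dξ = n!/αⁿ⁺¹, carrying out the integral gives A² · 3·b^5/4.
Setting this equal to 1 gives A² = 1/(3·b^5/4).
Substituting b = 1.79 gives A² = 0.07256, so A = 0.2694.

A ≈ 0.269 nm^(-5/2)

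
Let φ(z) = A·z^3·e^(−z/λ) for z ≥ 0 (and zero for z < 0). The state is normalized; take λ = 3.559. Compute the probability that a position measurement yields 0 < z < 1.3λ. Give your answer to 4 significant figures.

P ≈ 0.01717

The probability is P = ∫ |φ|² dz over [0, 1.3λ].
The normalization integral ∫|φ|²dz over the whole domain equals 45·λ^7/8·A², and A² cancels in the ratio.
In terms of u = z/λ (A² and the length scale cancel between numerator and denominator), P = [∫_{0}^{1.3} u^6·e^(-2·u) du] / [∫_{0}^{∞} u^6·e^(-2·u) du].
Using ∫ u^6·e^(-2·u) du = -(4·u^6 + 12·u^5 + 30·u^4 + 60·u^3 + 90·u^2 + 90·u + 45)·e^(-2·u)/8, the numerator is ≈ 0.0965818 and the denominator is 45/8.
Taking the ratio, P = 0.017170.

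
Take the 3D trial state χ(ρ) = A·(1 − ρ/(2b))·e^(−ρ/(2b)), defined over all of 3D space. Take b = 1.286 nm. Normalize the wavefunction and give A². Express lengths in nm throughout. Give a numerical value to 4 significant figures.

A^2 ≈ 0.01871 nm^(-3)

The normalization condition is ∫|χ|² 4πρ² dρ = 1 from 0 to ∞.
The integral (without the A² prefactor) comes out to 8·π·b^3.
Setting this equal to 1 gives A² = 1/(8·π·b^3).
Substituting b = 1.286 gives A² = 0.018708, so A = 0.13678.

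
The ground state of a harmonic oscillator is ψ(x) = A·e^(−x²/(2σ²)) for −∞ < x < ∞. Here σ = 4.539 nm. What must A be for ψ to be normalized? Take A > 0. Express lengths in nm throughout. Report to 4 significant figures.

A ≈ 0.3526 nm^(-1/2)

The normalization condition is ∫|ψ|² dx = 1 from −∞ to ∞.
With ∫_{−∞}^{∞} x^(2m) e^(−αx²) dx = (2m−1)!!·√π / (2^m α^(m+1/2)), ∫|ψ|² dx = A²·(√(π)·σ).
Hence A² = 1/[√(π)·σ].
Plugging in σ = 4.539 yields A = 0.35256.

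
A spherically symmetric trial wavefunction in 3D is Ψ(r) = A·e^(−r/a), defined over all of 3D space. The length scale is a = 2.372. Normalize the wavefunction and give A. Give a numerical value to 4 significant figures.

We need A² ∫|f|² 4πr² dr = 1, taking the integral from 0 to ∞.
(Spherical symmetry: dV = 4πr² dr.)
With Ψ = A·e^(−r/a), the integral evaluates to A²·[π·a^3].
Hence A² = 1/[π·a^3].
Substituting a = 2.372 gives A² = 0.023851, so A = 0.15444.

A ≈ 0.1544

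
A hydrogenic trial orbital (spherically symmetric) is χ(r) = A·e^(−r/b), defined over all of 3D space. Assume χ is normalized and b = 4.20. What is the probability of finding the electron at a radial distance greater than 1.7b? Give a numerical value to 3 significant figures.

With dV = 4πr²dr, the probability is ∫|χ|² dV over r > 1.7b.
Normalization gives A² = 1/(π·b^3).
Substituting u = r/b, A², 4π and the length scale all cancel in the ratio: P = ∫_{1.7}^{∞} u^2·e^(-2·u) du / ∫_{0}^{∞} u^2·e^(-2·u) du.
An antiderivative of u^2·e^(-2·u) is -(2·u^2 + 2·u + 1)·e^(-2·u)/4; evaluating from 1.7 to ∞ gives 509·e^(-17/5)/200, while the full integral is 1/4.
Taking the ratio yields P = 0.3397.

P ≈ 0.340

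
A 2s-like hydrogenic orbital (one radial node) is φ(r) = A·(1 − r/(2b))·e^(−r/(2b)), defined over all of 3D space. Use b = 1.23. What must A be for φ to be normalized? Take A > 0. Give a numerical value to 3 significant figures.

Normalization requires ∫|φ|² 4πr² dr = 1, integrated from 0 to ∞.
(Spherical symmetry: dV = 4πr² dr.)
∫|φ|² 4πr² dr = A²·(8·π·b^3).
Setting this equal to 1 gives A² = 1/(8·π·b^3).
Plugging in b = 1.23 yields A = 0.1462.

A ≈ 0.146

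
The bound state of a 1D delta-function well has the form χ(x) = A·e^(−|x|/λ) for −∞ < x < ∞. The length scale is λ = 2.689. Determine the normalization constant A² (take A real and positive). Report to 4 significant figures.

Normalization requires ∫|χ|² dx = 1, integrated from −∞ to ∞.
Carrying out the integral gives A² · λ.
So A² = (λ)^(−1).
Substituting λ = 2.689 gives A² = 0.37189, so A = 0.60982.

A^2 ≈ 0.3719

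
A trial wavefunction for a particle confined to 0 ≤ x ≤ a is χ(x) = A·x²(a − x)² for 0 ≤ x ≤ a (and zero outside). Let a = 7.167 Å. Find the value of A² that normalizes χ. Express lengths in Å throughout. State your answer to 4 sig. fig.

Normalization requires ∫|χ|² dx = 1, integrated from 0 to a.
Expanding the polynomial and integrating term by term, with χ = A·x²(a − x)², the integral evaluates to A²·[a^9/630].
So A² = (a^9/630)^(−1).
Substituting a = 7.167 gives A² = 0.000012627, so A = 0.0035535.

A^2 ≈ 0.00001263 Å^(-9)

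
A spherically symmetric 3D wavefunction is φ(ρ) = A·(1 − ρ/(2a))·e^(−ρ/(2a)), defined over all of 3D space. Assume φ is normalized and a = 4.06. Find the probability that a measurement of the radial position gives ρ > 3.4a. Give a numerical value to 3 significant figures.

P = ∫ |φ|² 4πρ² dρ over ρ > 3.4a.
The full normalization integral is A²·[8·π·a^3] = 1, fixing A².
Substituting u = ρ/a, A², 4π and the length scale all cancel in the ratio: P = ∫_{3.4}^{∞} u^2·(1 - u/2)^2·e^(-u) du / ∫_{0}^{∞} u^2·(1 - u/2)^2·e^(-u) du.
With ∫ u^2·(1 - u/2)^2·e^(-u) du = -(u^4/4 + u^2 + 2·u + 2)·e^(-u) + C, the region integral is ≈ 1.7944 and the full one is 2.
The region integral divided by the full integral gives P = 0.8972.

P ≈ 0.897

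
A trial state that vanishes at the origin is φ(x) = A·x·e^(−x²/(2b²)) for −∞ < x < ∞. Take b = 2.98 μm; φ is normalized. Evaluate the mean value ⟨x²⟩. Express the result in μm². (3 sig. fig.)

⟨x²⟩ = ∫ x^2 |φ|² dx over the full domain.
With ∫_{−∞}^{∞} x^(2m) e^(−αx²) dx = (2m−1)!!·√π / (2^m α^(m+1/2)), evaluating both integrals, ⟨x²⟩ = 3·b^2/2.
With b = 2.98, ⟨x^2⟩ = 13.32.

⟨x^2⟩ ≈ 13.3 μm^2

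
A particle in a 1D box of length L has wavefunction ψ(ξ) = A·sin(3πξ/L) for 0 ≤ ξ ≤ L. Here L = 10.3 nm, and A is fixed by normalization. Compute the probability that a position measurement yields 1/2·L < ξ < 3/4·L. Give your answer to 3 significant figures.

The probability is P = ∫ |ψ|² dξ over [1/2·L, 3/4·L].
With A² fixed by ∫|ψ|² = 1, i.e. A² = (L/2)^(−1), substitute and integrate.
Let u = ξ/L; then A² and the length scale cancel, so P = ∫_{1/2}^{3/4} sin(3·π·u)^2 du ÷ ∫_{0}^{1} sin(3·π·u)^2 du.
With ∫ sin(3·π·u)^2 du = u/2 - sin(6·π·u)/(12·π) + C, the region integral is 1/8 - 1/(12·π) and the full one is 1/2.
The result is P = (-2 + 3·π)/(12·π).

P ≈ 0.197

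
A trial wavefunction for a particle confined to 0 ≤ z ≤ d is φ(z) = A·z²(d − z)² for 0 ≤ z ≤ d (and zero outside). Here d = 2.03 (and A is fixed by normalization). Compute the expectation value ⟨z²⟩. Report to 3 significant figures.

⟨z^2⟩ ≈ 1.12

By definition ⟨z²⟩ = ∫ z^2 |φ(z)|² dz.
Evaluating both integrals, ⟨z²⟩ = 3·d^2/11.
With d = 2.03, ⟨z^2⟩ = 1.124.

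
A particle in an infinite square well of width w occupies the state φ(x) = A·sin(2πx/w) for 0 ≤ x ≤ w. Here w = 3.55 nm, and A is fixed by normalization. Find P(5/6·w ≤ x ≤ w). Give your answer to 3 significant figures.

P ≈ 0.0978

P = ∫_{5/6·w}^{w} |φ(x)|² dx.
The normalization integral ∫|φ|²dx over the whole domain equals w/2·A², and A² cancels in the ratio.
In terms of u = x/w (A² and the length scale cancel between numerator and denominator), P = [∫_{5/6}^{1} sin(2·π·u)^2 du] / [∫_{0}^{1} sin(2·π·u)^2 du].
With ∫ sin(2·π·u)^2 du = u/2 - sin(4·π·u)/(8·π) + C, the region integral is -√(3)/(16·π) + 1/12 and the full one is 1/2.
Evaluating gives P = (-√(3)/8 + π/6)/π.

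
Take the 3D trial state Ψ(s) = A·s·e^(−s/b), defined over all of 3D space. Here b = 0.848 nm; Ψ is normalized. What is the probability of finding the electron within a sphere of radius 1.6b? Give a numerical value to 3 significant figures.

P ≈ 0.219

Integrate the radial probability density 4πs²|Ψ|² over s ≤ 1.6b.
Normalization gives A² = 1/(3·π·b^5).
In terms of u = s/b (A², 4π and the length scale all cancel between numerator and denominator), P = [∫_{0}^{1.6} u^4·e^(-2·u) du] / [∫_{0}^{∞} u^4·e^(-2·u) du].
With ∫ u^4·e^(-2·u) du = -(u^4/2 + u^3 + 3·u^2/2 + 3·u/2 + 3/4)·e^(-2·u) + C, the region integral is ≈ 0.16454 and the full one is 3/4.
Taking the ratio yields P = 0.2194.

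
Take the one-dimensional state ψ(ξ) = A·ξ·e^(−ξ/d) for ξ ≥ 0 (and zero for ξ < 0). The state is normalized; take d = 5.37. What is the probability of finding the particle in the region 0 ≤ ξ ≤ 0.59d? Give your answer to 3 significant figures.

P ≈ 0.116

The probability is P = ∫ |ψ|² dξ over [0, 0.59d].
With A² fixed by ∫|ψ|² = 1, i.e. A² = (d^3/4)^(−1), substitute and integrate.
Let u = ξ/d; then A² and the length scale cancel, so P = ∫_{0}^{0.59} u^2·e^(-2·u) du ÷ ∫_{0}^{∞} u^2·e^(-2·u) du.
An antiderivative of u^2·e^(-2·u) is -(2·u^2 + 2·u + 1)·e^(-2·u)/4; evaluating from 0 to 0.59 gives ≈ 0.029051, while the full integral is 1/4.
The result is P = 0.1162.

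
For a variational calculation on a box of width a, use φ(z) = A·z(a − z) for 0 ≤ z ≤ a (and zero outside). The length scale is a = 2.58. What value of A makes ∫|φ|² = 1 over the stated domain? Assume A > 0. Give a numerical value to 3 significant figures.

A ≈ 0.512

We need A² ∫|f|² dz = 1, taking the integral from 0 to a.
Expanding the polynomial and integrating term by term, the integral (without the A² prefactor) comes out to a^5/30.
Setting this equal to 1 gives A² = 1/(a^5/30).
Substituting a = 2.58 gives A² = 0.2624, so A = 0.5123.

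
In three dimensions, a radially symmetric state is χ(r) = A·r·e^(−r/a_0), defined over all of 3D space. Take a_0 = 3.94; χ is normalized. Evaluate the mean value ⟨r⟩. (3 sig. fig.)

⟨r⟩ = ∫ r |χ|² 4πr² dr over the full domain.
With ∫₀^∞ r^5 e^(−αr) dr = 5!/α^6, evaluating both integrals, ⟨r⟩ = 5·a_0/2.
With a_0 = 3.94, ⟨r⟩ = 9.850.

⟨r⟩ ≈ 9.85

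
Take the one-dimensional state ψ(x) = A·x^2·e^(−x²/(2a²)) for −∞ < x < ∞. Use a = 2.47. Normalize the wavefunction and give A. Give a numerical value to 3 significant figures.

A ≈ 0.0905

Normalization requires ∫|ψ|² dx = 1, integrated from −∞ to ∞.
With ψ = A·x^2·e^(−x²/(2a²)), the integral evaluates to A²·[3·√(π)·a^5/4].
Hence A² = 1/[3·√(π)·a^5/4].
Substituting a = 2.47 gives A² = 0.008182, so A = 0.09046.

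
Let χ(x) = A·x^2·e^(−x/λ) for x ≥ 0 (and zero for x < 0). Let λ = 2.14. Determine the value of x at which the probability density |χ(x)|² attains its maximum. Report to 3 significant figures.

Differentiate |χ(x)|² with respect to x and set to zero.
This gives x = 2·λ.
With λ = 2.14, the most probable position is 4.280.

x ≈ 4.28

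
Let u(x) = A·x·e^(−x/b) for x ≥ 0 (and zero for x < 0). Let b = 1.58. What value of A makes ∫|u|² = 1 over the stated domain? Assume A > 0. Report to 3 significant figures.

We need A² ∫|f|² dx = 1, taking the integral from 0 to ∞.
Recall ∫₀^∞ x^m e^(−x/β) dx = m!·β^(m+1), with u = A·x·e^(−x/b), the integral evaluates to A²·[b^3/4].
Hence A² = 1/[b^3/4].
Plugging in b = 1.58 yields A = 1.007.

A ≈ 1.01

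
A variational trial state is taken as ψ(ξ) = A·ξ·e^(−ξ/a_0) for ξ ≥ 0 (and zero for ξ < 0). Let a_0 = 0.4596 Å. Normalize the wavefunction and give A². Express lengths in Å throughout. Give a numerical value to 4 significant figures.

We need A² ∫|f|² dξ = 1, taking the integral from 0 to ∞.
Using ∫₀^∞ ξⁿ e^(−αξ) dξ = n!/αⁿ⁺¹, the integral (without the A² prefactor) comes out to a_0^3/4.
With a_0 = 0.4596: A² = 41.202 and A = 6.4189.

A^2 ≈ 41.20 Å^(-3)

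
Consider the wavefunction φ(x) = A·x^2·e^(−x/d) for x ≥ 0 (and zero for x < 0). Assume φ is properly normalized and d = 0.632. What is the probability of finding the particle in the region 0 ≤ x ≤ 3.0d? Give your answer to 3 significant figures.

P ≈ 0.715

P = ∫_{0}^{3.0d} |φ(x)|² dx.
Since A² = 1/(3·d^5/4), this is the region integral divided by the full normalization integral.
Let u = x/d; then A² and the length scale cancel, so P = ∫_{0}^{3.0} u^4·e^(-2·u) du ÷ ∫_{0}^{∞} u^4·e^(-2·u) du.
An antiderivative of u^4·e^(-2·u) is -(u^4/2 + u^3 + 3·u^2/2 + 3·u/2 + 3/4)·e^(-2·u); evaluating from 0 to 3.0 gives 3/4 - 345·e^(-6)/4, while the full integral is 3/4.
Evaluating gives P = 0.7149.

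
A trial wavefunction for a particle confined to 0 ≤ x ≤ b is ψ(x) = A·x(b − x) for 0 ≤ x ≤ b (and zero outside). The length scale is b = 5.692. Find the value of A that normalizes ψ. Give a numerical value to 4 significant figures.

The normalization condition is ∫|ψ|² dx = 1 from 0 to b.
Expanding the polynomial and integrating term by term, carrying out the integral gives A² · b^5/30.
So A² = (b^5/30)^(−1).
Substituting b = 5.692 gives A² = 0.0050211, so A = 0.070860.

A ≈ 0.07086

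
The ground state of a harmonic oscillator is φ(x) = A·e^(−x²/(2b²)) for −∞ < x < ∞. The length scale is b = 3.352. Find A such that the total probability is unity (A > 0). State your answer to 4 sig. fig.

Require ∫ |φ|² dx = 1 over the whole domain.
The integral (without the A² prefactor) comes out to √(π)·b.
Setting this equal to 1 gives A² = 1/(√(π)·b).
Substituting b = 3.352 gives A² = 0.16831, so A = 0.41026.

A ≈ 0.4103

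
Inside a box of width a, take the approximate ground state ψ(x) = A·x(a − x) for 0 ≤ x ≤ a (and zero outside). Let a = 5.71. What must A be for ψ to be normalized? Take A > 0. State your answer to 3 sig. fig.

A ≈ 0.0703

Normalization requires ∫|ψ|² dx = 1, integrated from 0 to a.
Expanding the polynomial and integrating term by term, with ψ = A·x(a − x), the integral evaluates to A²·[a^5/30].
Hence A² = 1/[a^5/30].
With a = 5.71: A² = 0.004942 and A = 0.07030.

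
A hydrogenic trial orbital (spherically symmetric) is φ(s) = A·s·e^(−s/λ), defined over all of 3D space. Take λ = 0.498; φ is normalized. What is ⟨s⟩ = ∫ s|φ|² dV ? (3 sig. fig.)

⟨s⟩ ≈ 1.25

By definition ⟨s⟩ = ∫ s |φ(s)|² 4πs² ds.
The ratio of the moment integral to the normalization integral gives ⟨s⟩ = 5·λ/2.
Putting λ = 0.498 gives 1.245.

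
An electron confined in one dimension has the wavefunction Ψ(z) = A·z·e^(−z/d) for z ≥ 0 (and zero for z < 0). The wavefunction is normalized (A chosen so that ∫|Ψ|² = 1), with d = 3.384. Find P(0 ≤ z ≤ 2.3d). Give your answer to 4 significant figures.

The probability is P = ∫ |Ψ|² dz over [0, 2.3d].
The normalization integral ∫|Ψ|²dz over the whole domain equals d^3/4·A², and A² cancels in the ratio.
Substituting u = z/d, A² and the length scale cancel in the ratio: P = ∫_{0}^{2.3} u^2·e^(-2·u) du / ∫_{0}^{∞} u^2·e^(-2·u) du.
With ∫ u^2·e^(-2·u) du = -(2·u^2 + 2·u + 1)·e^(-2·u)/4 + C, the region integral is 1/4 - 809·e^(-23/5)/200 and the full one is 1/4.
Evaluating gives P = 0.83736.

P ≈ 0.8374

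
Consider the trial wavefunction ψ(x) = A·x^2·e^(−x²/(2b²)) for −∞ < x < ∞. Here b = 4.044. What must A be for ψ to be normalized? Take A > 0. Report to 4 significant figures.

Normalization requires ∫|ψ|² dx = 1, integrated from −∞ to ∞.
Carrying out the integral gives A² · 3·√(π)·b^5/4.
Setting this equal to 1 gives A² = 1/(3·√(π)·b^5/4).
Substituting b = 4.044 gives A² = 0.00069552, so A = 0.026373.

A ≈ 0.02637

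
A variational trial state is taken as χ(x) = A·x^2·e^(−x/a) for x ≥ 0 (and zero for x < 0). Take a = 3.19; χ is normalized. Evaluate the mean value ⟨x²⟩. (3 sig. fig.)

⟨x^2⟩ ≈ 76.3

⟨x²⟩ = ∫ x^2 |χ|² dx over the full domain.
With ∫₀^∞ x^6 e^(−αx) dx = 6!/α^7, since the A² factors cancel between numerator and denominator, ⟨x²⟩ = 15·a^2/2.
With a = 3.19, ⟨x^2⟩ = 76.32.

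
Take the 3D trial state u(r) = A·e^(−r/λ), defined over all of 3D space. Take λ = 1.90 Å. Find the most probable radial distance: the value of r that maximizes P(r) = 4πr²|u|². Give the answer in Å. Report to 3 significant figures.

r ≈ 1.90 Å

Set d/dr [P(r) = 4πr²|u|²] = 0 and solve for r > 0.
This gives r = λ.
With λ = 1.90, the most probable radial distance is 1.900 Å.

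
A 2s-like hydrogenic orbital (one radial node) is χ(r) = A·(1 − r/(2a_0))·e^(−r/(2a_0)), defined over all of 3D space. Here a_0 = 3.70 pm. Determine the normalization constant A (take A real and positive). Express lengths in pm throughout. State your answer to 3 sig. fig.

We need A² ∫|f|² 4πr² dr = 1, taking the integral from 0 to ∞.
With ∫₀^∞ r^4 e^(−αr) dr = 4!/α^5, carrying out the integral gives A² · 8·π·a_0^3.
Substituting a_0 = 3.70 gives A² = 0.0007855, so A = 0.02803.

A ≈ 0.0280 pm^(-3/2)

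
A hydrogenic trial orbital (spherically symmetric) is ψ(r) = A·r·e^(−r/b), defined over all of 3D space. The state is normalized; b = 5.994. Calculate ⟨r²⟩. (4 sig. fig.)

The expectation value is the |ψ|²-weighted average of r^2: ∫ r^2|ψ|² 4πr² dr.
Using ∫₀^∞ rⁿ e^(−αr) dr = n!/αⁿ⁺¹, evaluating both integrals, ⟨r²⟩ = 15·b^2/2.
Putting b = 5.994 gives 269.46.

⟨r^2⟩ ≈ 269.5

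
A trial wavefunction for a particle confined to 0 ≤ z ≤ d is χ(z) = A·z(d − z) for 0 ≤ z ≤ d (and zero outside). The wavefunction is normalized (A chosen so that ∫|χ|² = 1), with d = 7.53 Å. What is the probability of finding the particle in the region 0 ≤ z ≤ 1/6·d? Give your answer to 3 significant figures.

P ≈ 0.0355

P = ∫_{0}^{1/6·d} |χ(z)|² dz.
The normalization integral ∫|χ|²dz over the whole domain equals d^5/30·A², and A² cancels in the ratio.
In terms of u = z/d (A² and the length scale cancel between numerator and denominator), P = [∫_{0}^{1/6} u^2·(1 - u)^2 du] / [∫_{0}^{1} u^2·(1 - u)^2 du].
An antiderivative of u^2·(1 - u)^2 is u^3·(6·u^2 - 15·u + 10)/30; evaluating from 0 to 1/6 gives ≈ 0.0011831, while the full integral is 1/30.
The result is P = 23/648.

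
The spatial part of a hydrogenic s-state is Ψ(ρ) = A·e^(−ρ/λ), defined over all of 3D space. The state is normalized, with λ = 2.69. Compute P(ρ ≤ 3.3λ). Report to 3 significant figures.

P ≈ 0.960

With dV = 4πρ²dρ, the probability is ∫|Ψ|² dV over ρ ≤ 3.3λ.
Normalization gives A² = 1/(π·λ^3).
Let u = ρ/λ; then A², 4π and the length scale all cancel, so P = ∫_{0}^{3.3} u^2·e^(-2·u) du ÷ ∫_{0}^{∞} u^2·e^(-2·u) du.
Using ∫ u^2·e^(-2·u) du = -(2·u^2 + 2·u + 1)·e^(-2·u)/4, the numerator is 1/4 - 1469·e^(-33/5)/200 and the denominator is 1/4.
Taking the ratio yields P = 0.9600.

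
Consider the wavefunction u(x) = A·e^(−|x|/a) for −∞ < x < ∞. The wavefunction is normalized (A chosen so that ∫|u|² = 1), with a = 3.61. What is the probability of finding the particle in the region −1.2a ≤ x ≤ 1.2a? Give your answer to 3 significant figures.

P ≈ 0.909

|u|² is the probability density, so P = ∫_{−1.2a}^{1.2a} |u|² dx.
With A² fixed by ∫|u|² = 1, i.e. A² = (a)^(−1), substitute and integrate.
By symmetry take twice the x ≥ 0 contribution in numerator and denominator; the 2's cancel. Let t = x/a; then A² and the length scale cancel, so P = ∫_{0}^{1.2} e^(-2·t) dt ÷ ∫_{0}^{∞} e^(-2·t) dt.
With ∫ e^(-2·t) dt = -e^(-2·t)/2 + C, the region integral is 1/2 - e^(-12/5)/2 and the full one is 1/2.
Evaluating gives P = 0.9093.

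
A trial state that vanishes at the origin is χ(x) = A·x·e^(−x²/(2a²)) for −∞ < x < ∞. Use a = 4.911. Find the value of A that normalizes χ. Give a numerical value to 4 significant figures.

We need A² ∫|f|² dx = 1, taking the integral from −∞ to ∞.
Carrying out the integral gives A² · √(π)·a^3/2.
So A² = (√(π)·a^3/2)^(−1).
Plugging in a = 4.911 yields A = 0.097605.

A ≈ 0.09761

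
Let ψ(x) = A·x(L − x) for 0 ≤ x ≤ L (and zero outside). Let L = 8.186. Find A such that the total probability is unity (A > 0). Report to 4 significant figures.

A ≈ 0.02857

We need A² ∫|f|² dx = 1, taking the integral from 0 to L.
Expanding the polynomial and integrating term by term, with ψ = A·x(L − x), the integral evaluates to A²·[L^5/30].
Hence A² = 1/[L^5/30].
Plugging in L = 8.186 yields A = 0.028568.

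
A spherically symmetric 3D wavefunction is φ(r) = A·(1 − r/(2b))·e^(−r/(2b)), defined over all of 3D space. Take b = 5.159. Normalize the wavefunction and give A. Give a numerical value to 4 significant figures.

A ≈ 0.01702

Require ∫ |φ|² 4πr² dr = 1 over the whole domain.
Recall ∫₀^∞ r^m e^(−r/β) dr = m!·β^(m+1), the integral (without the A² prefactor) comes out to 8·π·b^3.
Setting this equal to 1 gives A² = 1/(8·π·b^3).
Substituting b = 5.159 gives A² = 0.00028978, so A = 0.017023.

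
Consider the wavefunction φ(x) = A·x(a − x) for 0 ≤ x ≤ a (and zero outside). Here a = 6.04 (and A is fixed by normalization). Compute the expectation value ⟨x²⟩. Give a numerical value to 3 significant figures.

By definition ⟨x²⟩ = ∫ x^2 |φ(x)|² dx.
The ratio of the moment integral to the normalization integral gives ⟨x²⟩ = 2·a^2/7.
Putting a = 6.04 gives 10.42.

⟨x^2⟩ ≈ 10.4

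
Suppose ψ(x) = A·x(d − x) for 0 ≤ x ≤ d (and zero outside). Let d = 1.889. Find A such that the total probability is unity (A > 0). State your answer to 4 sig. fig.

We need A² ∫|f|² dx = 1, taking the integral from 0 to d.
Expanding the polynomial and integrating term by term, ∫|ψ|² dx = A²·(d^5/30).
Hence A² = 1/[d^5/30].
With d = 1.889: A² = 1.2473 and A = 1.1168.

A ≈ 1.117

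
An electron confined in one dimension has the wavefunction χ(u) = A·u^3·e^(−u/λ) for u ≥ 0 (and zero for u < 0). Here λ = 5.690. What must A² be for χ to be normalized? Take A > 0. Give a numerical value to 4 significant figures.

A^2 ≈ 9.206E-7

Normalization requires ∫|χ|² du = 1, integrated from 0 to ∞.
∫|χ|² du = A²·(45·λ^7/8).
Setting this equal to 1 gives A² = 1/(45·λ^7/8).
Plugging in λ = 5.690 yields A = 0.00095950.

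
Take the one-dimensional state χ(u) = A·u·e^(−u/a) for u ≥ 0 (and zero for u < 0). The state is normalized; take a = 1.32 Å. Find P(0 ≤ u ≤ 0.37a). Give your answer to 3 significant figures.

P ≈ 0.0392

The probability is P = ∫ |χ|² du over [0, 0.37a].
With A² fixed by ∫|χ|² = 1, i.e. A² = (a^3/4)^(−1), substitute and integrate.
Substituting t = u/a, A² and the length scale cancel in the ratio: P = ∫_{0}^{0.37} t^2·e^(-2·t) dt / ∫_{0}^{∞} t^2·e^(-2·t) dt.
An antiderivative of t^2·e^(-2·t) is -(2·t^2 + 2·t + 1)·e^(-2·t)/4; evaluating from 0 to 0.37 gives ≈ 0.0097970, while the full integral is 1/4.
The result is P = 0.03919.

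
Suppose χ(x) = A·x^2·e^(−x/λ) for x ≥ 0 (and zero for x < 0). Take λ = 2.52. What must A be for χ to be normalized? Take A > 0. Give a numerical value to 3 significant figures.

A ≈ 0.115

Normalization requires ∫|χ|² dx = 1, integrated from 0 to ∞.
With χ = A·x^2·e^(−x/λ), the integral evaluates to A²·[3·λ^5/4].
So A² = (3·λ^5/4)^(−1).
Plugging in λ = 2.52 yields A = 0.1145.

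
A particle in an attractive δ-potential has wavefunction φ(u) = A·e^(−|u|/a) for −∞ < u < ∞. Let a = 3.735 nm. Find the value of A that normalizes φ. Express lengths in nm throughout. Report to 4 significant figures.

We need A² ∫|f|² du = 1, taking the integral from −∞ to ∞.
Recall ∫₀^∞ u^m e^(−u/β) du = m!·β^(m+1), ∫|φ|² du = A²·(a).
Hence A² = 1/[a].
With a = 3.735: A² = 0.26774 and A = 0.51743.

A ≈ 0.5174 nm^(-1/2)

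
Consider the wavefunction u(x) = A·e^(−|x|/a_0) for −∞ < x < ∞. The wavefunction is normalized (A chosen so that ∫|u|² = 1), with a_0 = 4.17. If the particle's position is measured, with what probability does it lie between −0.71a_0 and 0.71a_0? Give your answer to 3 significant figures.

The probability is P = ∫ |u|² dx over [−0.71a_0, 0.71a_0].
With A² fixed by ∫|u|² = 1, i.e. A² = (a_0)^(−1), substitute and integrate.
By symmetry take twice the x ≥ 0 contribution in numerator and denominator; the 2's cancel. Let t = x/a_0; then A² and the length scale cancel, so P = ∫_{0}^{0.71} e^(-2·t) dt ÷ ∫_{0}^{∞} e^(-2·t) dt.
With ∫ e^(-2·t) dt = -e^(-2·t)/2 + C, the region integral is 1/2 - e^(-71/50)/2 and the full one is 1/2.
Taking the ratio, P = 0.7583.

P ≈ 0.758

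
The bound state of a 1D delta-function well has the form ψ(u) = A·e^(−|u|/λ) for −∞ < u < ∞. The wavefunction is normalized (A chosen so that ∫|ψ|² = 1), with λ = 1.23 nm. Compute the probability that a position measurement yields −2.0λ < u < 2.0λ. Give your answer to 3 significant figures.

P = ∫_{−2.0λ}^{2.0λ} |ψ(u)|² du.
With A² fixed by ∫|ψ|² = 1, i.e. A² = (λ)^(−1), substitute and integrate.
By symmetry take twice the u ≥ 0 contribution in numerator and denominator; the 2's cancel. In terms of t = u/λ (A² and the length scale cancel between numerator and denominator), P = [∫_{0}^{2.0} e^(-2·t) dt] / [∫_{0}^{∞} e^(-2·t) dt].
An antiderivative of e^(-2·t) is -e^(-2·t)/2; evaluating from 0 to 2.0 gives 1/2 - e^(-4)/2, while the full integral is 1/2.
The result is P = 0.9817.

P ≈ 0.982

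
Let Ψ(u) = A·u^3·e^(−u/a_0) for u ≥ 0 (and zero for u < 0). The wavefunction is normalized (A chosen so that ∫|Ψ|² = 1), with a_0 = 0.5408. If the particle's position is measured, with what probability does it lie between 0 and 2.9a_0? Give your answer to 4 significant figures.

P = ∫_{0}^{2.9a_0} |Ψ(u)|² du.
Since A² = 1/(45·a_0^7/8), this is the region integral divided by the full normalization integral.
Substituting t = u/a_0, A² and the length scale cancel in the ratio: P = ∫_{0}^{2.9} t^6·e^(-2·t) dt / ∫_{0}^{∞} t^6·e^(-2·t) dt.
Using ∫ t^6·e^(-2·t) dt = -(4·t^6 + 12·t^5 + 30·t^4 + 60·t^3 + 90·t^2 + 90·t + 45)·e^(-2·t)/8, the numerator is ≈ 2.03405 and the denominator is 45/8.
The result is P = 0.36161.

P ≈ 0.3616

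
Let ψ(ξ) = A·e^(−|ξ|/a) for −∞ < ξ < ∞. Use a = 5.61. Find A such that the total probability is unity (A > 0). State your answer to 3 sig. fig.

A ≈ 0.422

We need A² ∫|f|² dξ = 1, taking the integral from −∞ to ∞.
∫|ψ|² dξ = A²·(a).
Hence A² = 1/[a].
Plugging in a = 5.61 yields A = 0.4222.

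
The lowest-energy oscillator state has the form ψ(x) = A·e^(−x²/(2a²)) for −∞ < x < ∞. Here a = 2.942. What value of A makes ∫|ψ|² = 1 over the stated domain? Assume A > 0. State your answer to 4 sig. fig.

Normalization requires ∫|ψ|² dx = 1, integrated from −∞ to ∞.
Using the Gaussian integral ∫_{−∞}^{∞} e^(−αx²) dx = √(π/α), the integral (without the A² prefactor) comes out to √(π)·a.
Hence A² = 1/[√(π)·a].
Substituting a = 2.942 gives A² = 0.19177, so A = 0.43792.

A ≈ 0.4379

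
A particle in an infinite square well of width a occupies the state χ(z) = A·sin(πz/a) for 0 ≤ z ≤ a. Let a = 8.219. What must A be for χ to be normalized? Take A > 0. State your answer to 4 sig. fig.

Require ∫ |χ|² dz = 1 over the whole domain.
∫|χ|² dz = A²·(a/2).
Hence A² = 1/[a/2].
Substituting a = 8.219 gives A² = 0.24334, so A = 0.49329.

A ≈ 0.4933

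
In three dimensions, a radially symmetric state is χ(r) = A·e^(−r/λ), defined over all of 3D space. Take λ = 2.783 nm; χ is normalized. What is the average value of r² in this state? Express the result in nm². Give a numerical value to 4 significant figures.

⟨r²⟩ = ∫ r^2 |χ|² 4πr² dr over the full domain.
With ∫₀^∞ r^4 e^(−αr) dr = 4!/α^5, since the A² factors cancel between numerator and denominator, ⟨r²⟩ = 3·λ^2.
With λ = 2.783, ⟨r^2⟩ = 23.235.

⟨r^2⟩ ≈ 23.24 nm^2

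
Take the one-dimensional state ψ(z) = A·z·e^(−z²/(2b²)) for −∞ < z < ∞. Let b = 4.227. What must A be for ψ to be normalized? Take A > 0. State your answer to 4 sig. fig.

The normalization condition is ∫|ψ|² dz = 1 from −∞ to ∞.
Carrying out the integral gives A² · √(π)·b^3/2.
Hence A² = 1/[√(π)·b^3/2].
With b = 4.227: A² = 0.014940 and A = 0.12223.

A ≈ 0.1222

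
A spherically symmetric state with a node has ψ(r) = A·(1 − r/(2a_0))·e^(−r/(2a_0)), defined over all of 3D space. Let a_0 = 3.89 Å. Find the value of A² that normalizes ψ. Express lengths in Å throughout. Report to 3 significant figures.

A^2 ≈ 0.000676 Å^(-3)

The normalization condition is ∫|ψ|² 4πr² dr = 1 from 0 to ∞.
Carrying out the integral gives A² · 8·π·a_0^3.
Hence A² = 1/[8·π·a_0^3].
With a_0 = 3.89: A² = 0.0006759 and A = 0.02600.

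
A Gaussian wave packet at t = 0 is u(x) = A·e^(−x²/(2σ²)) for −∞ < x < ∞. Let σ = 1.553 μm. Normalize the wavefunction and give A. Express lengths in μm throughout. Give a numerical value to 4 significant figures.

A ≈ 0.6027 μm^(-1/2)

The normalization condition is ∫|u|² dx = 1 from −∞ to ∞.
Differentiating ∫e^(−αx²) dx = √(π/α) under α to get the higher moments, ∫|u|² dx = A²·(√(π)·σ).
With σ = 1.553: A² = 0.36329 and A = 0.60274.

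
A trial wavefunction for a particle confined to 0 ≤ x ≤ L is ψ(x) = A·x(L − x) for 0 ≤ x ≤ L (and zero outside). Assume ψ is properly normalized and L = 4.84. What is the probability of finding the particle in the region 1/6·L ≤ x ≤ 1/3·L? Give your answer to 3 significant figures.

The probability is P = ∫ |ψ|² dx over [1/6·L, 1/3·L].
Since A² = 1/(L^5/30), this is the region integral divided by the full normalization integral.
In terms of u = x/L (A² and the length scale cancel between numerator and denominator), P = [∫_{1/6}^{1/3} u^2·(1 - u)^2 du] / [∫_{0}^{1} u^2·(1 - u)^2 du].
An antiderivative of u^2·(1 - u)^2 is u^3·(6·u^2 - 15·u + 10)/30; evaluating from 1/6 to 1/3 gives ≈ 0.0058128, while the full integral is 1/30.
The result is P = 113/648.

P ≈ 0.174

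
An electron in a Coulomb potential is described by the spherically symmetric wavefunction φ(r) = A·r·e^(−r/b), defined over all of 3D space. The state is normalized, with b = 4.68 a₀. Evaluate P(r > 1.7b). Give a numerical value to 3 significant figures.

With dV = 4πr²dr, the probability is ∫|φ|² dV over r > 1.7b.
A² is fixed by ∫₀^∞ 4πr²|φ|² dr = 1, i.e. A² = (3·π·b^5)^(−1).
Substituting u = r/b, A², 4π and the length scale all cancel in the ratio: P = ∫_{1.7}^{∞} u^4·e^(-2·u) du / ∫_{0}^{∞} u^4·e^(-2·u) du.
With ∫ u^4·e^(-2·u) du = -(u^4/2 + u^3 + 3·u^2/2 + 3·u/2 + 3/4)·e^(-2·u) + C, the region integral is ≈ 0.55814 and the full one is 3/4.
The region integral divided by the full integral gives P = 0.7442.

P ≈ 0.744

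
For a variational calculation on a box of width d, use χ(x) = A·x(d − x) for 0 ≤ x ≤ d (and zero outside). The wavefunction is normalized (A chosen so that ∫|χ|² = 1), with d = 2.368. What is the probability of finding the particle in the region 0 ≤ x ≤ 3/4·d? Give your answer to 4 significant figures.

P = ∫_{0}^{3/4·d} |χ(x)|² dx.
With A² fixed by ∫|χ|² = 1, i.e. A² = (d^5/30)^(−1), substitute and integrate.
Let u = x/d; then A² and the length scale cancel, so P = ∫_{0}^{3/4} u^2·(1 - u)^2 du ÷ ∫_{0}^{1} u^2·(1 - u)^2 du.
Using ∫ u^2·(1 - u)^2 du = u^3·(6·u^2 - 15·u + 10)/30, the numerator is 153/5120 and the denominator is 1/30.
This works out to P = 459/512.

P ≈ 0.8965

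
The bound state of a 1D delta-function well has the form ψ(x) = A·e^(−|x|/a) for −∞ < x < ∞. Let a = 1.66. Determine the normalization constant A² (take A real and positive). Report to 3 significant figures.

We need A² ∫|f|² dx = 1, taking the integral from −∞ to ∞.
With ∫₀^∞ x^0 e^(−αx) dx = 0!/α^1, ∫|ψ|² dx = A²·(a).
With a = 1.66: A² = 0.6024 and A = 0.7762.

A^2 ≈ 0.602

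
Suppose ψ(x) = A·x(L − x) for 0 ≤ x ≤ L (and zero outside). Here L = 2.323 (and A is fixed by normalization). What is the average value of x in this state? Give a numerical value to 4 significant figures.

By definition ⟨x⟩ = ∫ x |ψ(x)|² dx.
The ratio of the moment integral to the normalization integral gives ⟨x⟩ = L/2.
Putting L = 2.323 gives 1.1615.

⟨x⟩ ≈ 1.162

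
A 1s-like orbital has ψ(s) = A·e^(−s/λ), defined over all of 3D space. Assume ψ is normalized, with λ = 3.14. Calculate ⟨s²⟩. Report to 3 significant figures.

⟨s²⟩ = ∫ s^2 |ψ|² 4πs² ds over the full domain.
Evaluating both integrals, ⟨s²⟩ = 3·λ^2.
Putting λ = 3.14 gives 29.58.

⟨s^2⟩ ≈ 29.6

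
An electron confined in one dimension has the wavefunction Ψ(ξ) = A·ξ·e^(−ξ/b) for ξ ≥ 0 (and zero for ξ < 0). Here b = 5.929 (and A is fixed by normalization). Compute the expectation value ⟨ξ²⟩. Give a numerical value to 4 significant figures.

⟨ξ^2⟩ ≈ 105.5

⟨ξ²⟩ = ∫ ξ^2 |Ψ|² dξ over the full domain.
With ∫₀^∞ ξ^4 e^(−αξ) dξ = 4!/α^5, evaluating both integrals, ⟨ξ²⟩ = 3·b^2.
Putting b = 5.929 gives 105.46.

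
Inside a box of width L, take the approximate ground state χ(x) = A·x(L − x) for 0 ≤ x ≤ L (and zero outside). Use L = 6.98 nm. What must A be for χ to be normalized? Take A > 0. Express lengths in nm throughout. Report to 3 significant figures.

Normalization requires ∫|χ|² dx = 1, integrated from 0 to L.
Expanding the polynomial and integrating term by term, ∫|χ|² dx = A²·(L^5/30).
So A² = (L^5/30)^(−1).
With L = 6.98: A² = 0.001811 and A = 0.04255.

A ≈ 0.0426 nm^(-5/2)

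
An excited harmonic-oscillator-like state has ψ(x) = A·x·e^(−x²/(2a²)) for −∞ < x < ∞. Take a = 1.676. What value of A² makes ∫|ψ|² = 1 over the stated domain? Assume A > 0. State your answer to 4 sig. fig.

Require ∫ |ψ|² dx = 1 over the whole domain.
Differentiating ∫e^(−αx²) dx = √(π/α) under α to get the higher moments, carrying out the integral gives A² · √(π)·a^3/2.
Hence A² = 1/[√(π)·a^3/2].
Plugging in a = 1.676 yields A = 0.48957.

A^2 ≈ 0.2397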